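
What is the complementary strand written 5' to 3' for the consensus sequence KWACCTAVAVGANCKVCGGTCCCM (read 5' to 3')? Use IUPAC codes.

5'-KGGGACCGBMGNTCBTBTAGGTWM-3'

Standard pairs A↔T, G↔C; ambiguity codes pair M↔K, W↔W, V↔B, N↔N. Complement (MWTGGATBTBCTNGMBGCCAGGGK), then reverse for 5'→3'.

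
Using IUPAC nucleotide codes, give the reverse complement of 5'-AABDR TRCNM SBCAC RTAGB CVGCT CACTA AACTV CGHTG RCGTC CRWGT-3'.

5'-ACWYGGACGYCADCGBAGTTTAGTGAGCBGVCTAYGTGVSKNGYAYHVTT-3'

Standard pairs A↔T, G↔C; ambiguity codes pair R↔Y, M↔K, W↔W, S↔S, B↔V, D↔H, N↔N. Complement (TTVHYAYGNKSVGTGYATCVGBCGAGTGATTTGABGCDACYGCAGGYWCA), then reverse for 5'→3'.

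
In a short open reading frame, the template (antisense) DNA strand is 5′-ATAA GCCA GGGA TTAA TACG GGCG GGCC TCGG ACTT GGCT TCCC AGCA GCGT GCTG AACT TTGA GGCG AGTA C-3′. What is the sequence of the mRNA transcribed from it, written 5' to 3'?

RNA polymerase reads the template 3'→5' and synthesizes mRNA 5'→3' by base-pairing (A→U, T→A, G↔C). The complement of the template is TATTCGGTCCCTAATTATGCCCGCCCGGAGCCTGAACCGAAGGGTCGTCGCACGACTTGAAACTCCGCTCATG; antiparallel, so 5'→3' the coding strand is GTACTCGCCTCAAAGTTCAGCACGCTGCTGGGAAGCCAAGTCCGAGGCCCGCCCGTATTAATCCCTGGCTTAT. Replace T with U for the mRNA.

5'-GUACUCGCCUCAAAGUUCAGCACGCUGCUGGGAAGCCAAGUCCGAGGCCCGCCCGUAUUAAUCCCUGGCUUAU-3'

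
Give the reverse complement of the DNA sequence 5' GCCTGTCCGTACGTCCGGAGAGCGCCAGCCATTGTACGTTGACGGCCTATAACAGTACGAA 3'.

Complement each base (A↔T, G↔C): CGGACAGGCATGCAGGCCTCTCGCGGTCGGTAACATGCAACTGCCGGATATTGTCATGCTT. Then reverse.

5'-TTCGTACTGTTATAGGCCGTCAACGTACAATGGCTGGCGCTCTCCGGACGTACGGACAGGC-3'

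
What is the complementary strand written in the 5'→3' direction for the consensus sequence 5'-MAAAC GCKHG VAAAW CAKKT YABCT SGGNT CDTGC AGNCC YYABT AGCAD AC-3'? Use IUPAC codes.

Standard pairs A↔T, G↔C; ambiguity codes pair Y↔R, M↔K, W↔W, S↔S, B↔V, D↔H, N↔N. Complement (KTTTGCGMDCBTTTWGTMMARTVGASCCNAGHACGTCNGGRRTVATCGTHTG), then reverse for 5'→3'.

5′-GTHTGCTAVTRRGGNCTGCAHGANCCSAGVTRAMMTGWTTTBCDMGCGTTTK-3′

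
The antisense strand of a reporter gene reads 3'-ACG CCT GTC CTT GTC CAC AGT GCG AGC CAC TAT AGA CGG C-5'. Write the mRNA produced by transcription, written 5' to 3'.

5'-UGCGGACAGGAACAGGUGUCACGCUCGGUGAUAUCUGCCG-3'

Reading the template 3'→5' as shown, RNA polymerase pairs each base (A→U, T→A, G↔C) to build mRNA 5'→3' directly.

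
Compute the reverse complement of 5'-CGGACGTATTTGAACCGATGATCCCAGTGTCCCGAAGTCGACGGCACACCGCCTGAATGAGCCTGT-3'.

5′-ACAGGCTCATTCAGGCGGTGTGCCGTCGACTTCGGGACACTGGGATCATCGGTTCAAATACGTCCG-3′

Complement each base (A↔T, G↔C): GCCTGCATAAACTTGGCTACTAGGGTCACAGGGCTTCAGCTGCCGTGTGGCGGACTTACTCGGACA. Then reverse.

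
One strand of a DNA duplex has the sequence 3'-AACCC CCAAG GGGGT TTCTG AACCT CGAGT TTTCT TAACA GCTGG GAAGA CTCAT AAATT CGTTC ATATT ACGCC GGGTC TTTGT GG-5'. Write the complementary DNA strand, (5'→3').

The strand is given 3'→5', so its complement runs 5'→3' in the same left-to-right order: pair each base A↔T, G↔C.

5′-TTGGGGGTTCCCCCAAAGACTTGGAGCTCAAAAGAATTGTCGACCCTTCTGAGTATTTAAGCAAGTATAATGCGGCCCAGAAACACC-3′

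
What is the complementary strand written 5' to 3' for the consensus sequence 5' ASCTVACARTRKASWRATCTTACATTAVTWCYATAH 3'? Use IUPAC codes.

Standard pairs A↔T, G↔C; ambiguity codes pair R↔Y, K↔M, W↔W, S↔S, H↔D, V↔B. Complement (TSGABTGTYAYMTSWYTAGAATGTAATBAWGRTATD), then reverse for 5'→3'.

5'-DTATRGWABTAATGTAAGATYWSTMYAYTGTBAGST-3'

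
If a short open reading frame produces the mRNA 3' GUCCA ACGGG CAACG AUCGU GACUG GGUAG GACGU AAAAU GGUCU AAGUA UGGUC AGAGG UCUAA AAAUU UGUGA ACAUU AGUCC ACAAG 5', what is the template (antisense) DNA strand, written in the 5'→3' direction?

5′-CAGGTTGCCCGTTGCTAGCACTGACCCATCCTGCATTTTACCAGATTCATACCAGTCTCCAGATTTTTAAACACTTGTAATCAGGTGTTC-3′

Written 5'→3' the mRNA is GAACACCUGAUUACAAGUGUUUAAAAAUCUGGAGACUGGUAUGAAUCUGGUAAAAUGCAGGAUGGGUCAGUGCUAGCAACGGGCAACCUG, so the coding DNA strand is GAACACCTGATTACAAGTGTTTAAAAATCTGGAGACTGGTATGAATCTGGTAAAATGCAGGATGGGTCAGTGCTAGCAACGGGCAACCTG. The template is its reverse complement.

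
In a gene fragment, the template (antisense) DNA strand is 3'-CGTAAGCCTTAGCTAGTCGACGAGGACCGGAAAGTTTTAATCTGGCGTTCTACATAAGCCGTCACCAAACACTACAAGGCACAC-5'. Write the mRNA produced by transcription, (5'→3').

5'-GCAUUCGGAAUCGAUCAGCUGCUCCUGGCCUUUCAAAAUUAGACCGCAAGAUGUAUUCGGCAGUGGUUUGUGAUGUUCCGUGUG-3'

Reading the template 3'→5' as shown, RNA polymerase pairs each base (A→U, T→A, G↔C) to build mRNA 5'→3' directly.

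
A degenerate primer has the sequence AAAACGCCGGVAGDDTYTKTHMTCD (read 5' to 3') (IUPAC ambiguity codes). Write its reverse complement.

5'-HGAKDAMARAHHCTBCCGGCGTTTT-3'

Standard pairs A↔T, G↔C; ambiguity codes pair Y↔R, M↔K, D↔H, V↔B. Complement (TTTTGCGGCCBTCHHARAMADKAGH), then reverse for 5'→3'.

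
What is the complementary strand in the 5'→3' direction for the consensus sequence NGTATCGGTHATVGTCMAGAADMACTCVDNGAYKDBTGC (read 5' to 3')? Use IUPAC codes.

5'-GCAVHMRTCNHBGAGTKHTTCTKGACBATDACCGATACN-3'

Standard pairs A↔T, G↔C; ambiguity codes pair Y↔R, M↔K, B↔V, D↔H, N↔N. Complement (NCATAGCCADTABCAGKTCTTHKTGAGBHNCTRMHVACG), then reverse for 5'→3'.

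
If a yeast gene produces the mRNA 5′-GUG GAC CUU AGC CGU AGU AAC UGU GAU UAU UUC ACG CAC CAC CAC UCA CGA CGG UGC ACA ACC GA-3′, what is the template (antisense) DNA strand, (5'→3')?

Replace U with T to get the coding DNA strand: GTGGACCTTAGCCGTAGTAACTGTGATTATTTCACGCACCACCACTCACGACGGTGCACAACCGA. The template strand is its reverse complement (complement CACCTGGAATCGGCATCATTGACACTAATAAAGTGCGTGGTGGTGAGTGCTGCCACGTGTTGGCT, then reverse).

5'-TCGGTTGTGCACCGTCGTGAGTGGTGGTGCGTGAAATAATCACAGTTACTACGGCTAAGGTCCAC-3'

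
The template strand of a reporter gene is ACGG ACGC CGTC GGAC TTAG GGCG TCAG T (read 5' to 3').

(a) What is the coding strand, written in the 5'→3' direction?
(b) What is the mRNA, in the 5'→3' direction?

(a) 5′-ACTGACGCCCTAAGTCCGACGGCGTCCGT-3′
(b) 5'-ACUGACGCCCUAAGUCCGACGGCGUCCGU-3'

(a) The coding strand is the reverse complement of the template: complement TGCCTGCGGCAGCCTGAATCCCGCAGTCA, then reverse.
(b) mRNA has the coding-strand sequence with T→U.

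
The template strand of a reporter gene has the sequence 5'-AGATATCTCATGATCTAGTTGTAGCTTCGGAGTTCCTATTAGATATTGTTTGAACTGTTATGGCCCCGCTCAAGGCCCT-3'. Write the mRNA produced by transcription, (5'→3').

5'-AGGGCCUUGAGCGGGGCCAUAACAGUUCAAACAAUAUCUAAUAGGAACUCCGAAGCUACAACUAGAUCAUGAGAUAUCU-3'

RNA polymerase reads the template 3'→5' and synthesizes mRNA 5'→3' by base-pairing (A→U, T→A, G↔C). The complement of the template is TCTATAGAGTACTAGATCAACATCGAAGCCTCAAGGATAATCTATAACAAACTTGACAATACCGGGGCGAGTTCCGGGA; antiparallel, so 5'→3' the coding strand is AGGGCCTTGAGCGGGGCCATAACAGTTCAAACAATATCTAATAGGAACTCCGAAGCTACAACTAGATCATGAGATATCT. Replace T with U for the mRNA.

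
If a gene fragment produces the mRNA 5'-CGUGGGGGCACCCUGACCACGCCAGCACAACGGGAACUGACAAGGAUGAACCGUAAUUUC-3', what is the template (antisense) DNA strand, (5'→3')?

5'-GAAATTACGGTTCATCCTTGTCAGTTCCCGTTGTGCTGGCGTGGTCAGGGTGCCCCCACG-3'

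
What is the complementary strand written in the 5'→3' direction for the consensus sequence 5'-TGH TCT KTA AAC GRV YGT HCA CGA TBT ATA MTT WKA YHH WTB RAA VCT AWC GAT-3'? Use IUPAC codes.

Standard pairs A↔T, G↔C; ambiguity codes pair R↔Y, M↔K, W↔W, B↔V, H↔D. Complement (ACDAGAMATTTGCYBRCADGTGCTAVATATKAAWMTRDDWAVYTTBGATWGCTA), then reverse for 5'→3'.

5'-ATCGWTAGBTTYVAWDDRTMWAAKTATAVATCGTGDACRBYCGTTTAMAGADCA-3'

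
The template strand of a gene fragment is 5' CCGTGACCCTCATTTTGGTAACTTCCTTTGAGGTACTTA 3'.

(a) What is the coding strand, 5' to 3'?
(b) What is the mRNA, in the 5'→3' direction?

(a) The coding strand is the reverse complement of the template: complement GGCACTGGGAGTAAAACCATTGAAGGAAACTCCATGAAT, then reverse.
(b) mRNA has the coding-strand sequence with T→U.

(a) 5'-TAAGTACCTCAAAGGAAGTTACCAAAATGAGGGTCACGG-3'
(b) 5′-UAAGUACCUCAAAGGAAGUUACCAAAAUGAGGGUCACGG-3′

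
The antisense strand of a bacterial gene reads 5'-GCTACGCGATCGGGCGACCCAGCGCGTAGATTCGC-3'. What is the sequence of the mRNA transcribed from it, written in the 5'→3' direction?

5'-GCGAAUCUACGCGCUGGGUCGCCCGAUCGCGUAGC-3'

RNA polymerase reads the template 3'→5' and synthesizes mRNA 5'→3' by base-pairing (A→U, T→A, G↔C). The complement of the template is CGATGCGCTAGCCCGCTGGGTCGCGCATCTAAGCG; antiparallel, so 5'→3' the coding strand is GCGAATCTACGCGCTGGGTCGCCCGATCGCGTAGC. Replace T with U for the mRNA.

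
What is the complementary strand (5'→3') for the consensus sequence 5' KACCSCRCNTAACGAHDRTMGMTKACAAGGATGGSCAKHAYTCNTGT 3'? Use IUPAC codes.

5'-ACANGARTDMTGSCCATCCTTGTMAKCKAYHDTCGTTANGYGSGGTM-3'

Standard pairs A↔T, G↔C; ambiguity codes pair R↔Y, M↔K, S↔S, D↔H, N↔N. Complement (MTGGSGYGNATTGCTDHYAKCKAMTGTTCCTACCSGTMDTRAGNACA), then reverse for 5'→3'.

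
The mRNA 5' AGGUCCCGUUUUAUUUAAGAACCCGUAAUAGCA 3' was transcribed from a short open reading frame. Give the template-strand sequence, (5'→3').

Replace U with T to get the coding DNA strand: AGGTCCCGTTTTATTTAAGAACCCGTAATAGCA. The template strand is its reverse complement (complement TCCAGGGCAAAATAAATTCTTGGGCATTATCGT, then reverse).

5'-TGCTATTACGGGTTCTTAAATAAAACGGGACCT-3'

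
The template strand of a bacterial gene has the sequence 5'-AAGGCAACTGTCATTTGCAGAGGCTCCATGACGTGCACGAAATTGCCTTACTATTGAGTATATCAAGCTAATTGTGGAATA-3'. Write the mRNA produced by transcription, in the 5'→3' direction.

5'-UAUUCCACAAUUAGCUUGAUAUACUCAAUAGUAAGGCAAUUUCGUGCACGUCAUGGAGCCUCUGCAAAUGACAGUUGCCUU-3'

The mRNA has the sequence of the coding strand (reverse complement of the template) with T→U. Reverse complement of AAGGCAACTGTCATTTGCAGAGGCTCCATGACGTGCACGAAATTGCCTTACTATTGAGTATATCAAGCTAATTGTGGAATA is TATTCCACAATTAGCTTGATATACTCAATAGTAAGGCAATTTCGTGCACGTCATGGAGCCTCTGCAAATGACAGTTGCCTT; then T→U.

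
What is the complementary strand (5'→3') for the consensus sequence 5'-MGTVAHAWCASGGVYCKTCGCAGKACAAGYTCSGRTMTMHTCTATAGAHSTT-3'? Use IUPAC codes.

Standard pairs A↔T, G↔C; ambiguity codes pair R↔Y, M↔K, W↔W, S↔S, H↔D, V↔B. Complement (KCABTDTWGTSCCBRGMAGCGTCMTGTTCRAGSCYAKAKDAGATATCTDSAA), then reverse for 5'→3'.

5'-AASDTCTATAGADKAKAYCSGARCTTGTMCTGCGAMGRBCCSTGWTDTBACK-3'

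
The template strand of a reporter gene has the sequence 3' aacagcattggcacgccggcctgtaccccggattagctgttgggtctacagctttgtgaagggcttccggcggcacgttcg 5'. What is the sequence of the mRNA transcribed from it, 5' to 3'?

5'-UUGUCGUAACCGUGCGGCCGGACAUGGGGCCUAAUCGACAACCCAGAUGUCGAAACACUUCCCGAAGGCCGCCGUGCAAGC-3'

Reading the template 3'→5' as shown, RNA polymerase pairs each base (A→U, T→A, G↔C) to build mRNA 5'→3' directly.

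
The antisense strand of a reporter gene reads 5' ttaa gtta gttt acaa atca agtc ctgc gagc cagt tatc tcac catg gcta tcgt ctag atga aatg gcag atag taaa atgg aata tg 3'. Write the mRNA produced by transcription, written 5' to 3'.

RNA polymerase reads the template 3'→5' and synthesizes mRNA 5'→3' by base-pairing (A→U, T→A, G↔C). The complement of the template is AATTCAATCAAATGTTTAGTTCAGGACGCTCGGTCAATAGAGTGGTACCGATAGCAGATCTACTTTACCGTCTATCATTTTACCTTATAC; antiparallel, so 5'→3' the coding strand is CATATTCCATTTTACTATCTGCCATTTCATCTAGACGATAGCCATGGTGAGATAACTGGCTCGCAGGACTTGATTTGTAAACTAACTTAA. Replace T with U for the mRNA.

5'-CAUAUUCCAUUUUACUAUCUGCCAUUUCAUCUAGACGAUAGCCAUGGUGAGAUAACUGGCUCGCAGGACUUGAUUUGUAAACUAACUUAA-3'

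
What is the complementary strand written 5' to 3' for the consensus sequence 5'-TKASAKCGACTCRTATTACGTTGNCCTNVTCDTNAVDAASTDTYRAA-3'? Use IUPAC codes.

5′-TTYRAHASTTHBTNAHGABNAGGNCAACGTAATAYGAGTCGMTSTMA-3′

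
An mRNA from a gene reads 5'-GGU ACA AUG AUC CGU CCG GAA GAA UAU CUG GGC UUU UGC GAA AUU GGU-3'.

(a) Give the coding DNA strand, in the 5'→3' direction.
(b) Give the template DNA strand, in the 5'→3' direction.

(a) 5'-GGTACAATGATCCGTCCGGAAGAATATCTGGGCTTTTGCGAAATTGGT-3'
(b) 5′-ACCAATTTCGCAAAAGCCCAGATATTCTTCCGGACGGATCATTGTACC-3′

(a) The coding strand matches the mRNA with U→T.
(b) The template strand is the reverse complement of the coding strand.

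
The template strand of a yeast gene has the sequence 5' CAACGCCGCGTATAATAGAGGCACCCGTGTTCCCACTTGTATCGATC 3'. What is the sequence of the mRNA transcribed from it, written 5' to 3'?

RNA polymerase reads the template 3'→5' and synthesizes mRNA 5'→3' by base-pairing (A→U, T→A, G↔C). The complement of the template is GTTGCGGCGCATATTATCTCCGTGGGCACAAGGGTGAACATAGCTAG; antiparallel, so 5'→3' the coding strand is GATCGATACAAGTGGGAACACGGGTGCCTCTATTATACGCGGCGTTG. Replace T with U for the mRNA.

5'-GAUCGAUACAAGUGGGAACACGGGUGCCUCUAUUAUACGCGGCGUUG-3'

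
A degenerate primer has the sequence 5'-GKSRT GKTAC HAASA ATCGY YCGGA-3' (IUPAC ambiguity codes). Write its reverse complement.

5'-TCCGRRCGATTSTTDGTAMCAYSMC-3'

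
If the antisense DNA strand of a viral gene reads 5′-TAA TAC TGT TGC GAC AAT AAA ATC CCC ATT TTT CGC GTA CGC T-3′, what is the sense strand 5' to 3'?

The coding strand is complementary and antiparallel to the template: take the complement (A↔T, G↔C) and reverse.

5'-AGCGTACGCGAAAAATGGGGATTTTATTGTCGCAACAGTATTA-3'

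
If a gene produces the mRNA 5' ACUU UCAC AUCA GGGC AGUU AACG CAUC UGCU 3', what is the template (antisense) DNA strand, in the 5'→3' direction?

5′-AGCAGATGCGTTAACTGCCCTGATGTGAAAGT-3′

Replace U with T to get the coding DNA strand: ACTTTCACATCAGGGCAGTTAACGCATCTGCT. The template strand is its reverse complement (complement TGAAAGTGTAGTCCCGTCAATTGCGTAGACGA, then reverse).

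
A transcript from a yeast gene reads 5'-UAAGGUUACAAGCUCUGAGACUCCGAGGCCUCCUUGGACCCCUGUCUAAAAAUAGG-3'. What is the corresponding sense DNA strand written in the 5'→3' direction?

5'-TAAGGTTACAAGCTCTGAGACTCCGAGGCCTCCTTGGACCCCTGTCTAAAAATAGG-3'

The coding DNA strand has the same 5'→3' sequence as the mRNA with U replaced by T.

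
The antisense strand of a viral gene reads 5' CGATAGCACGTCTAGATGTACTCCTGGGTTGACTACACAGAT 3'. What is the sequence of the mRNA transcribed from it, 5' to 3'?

The mRNA has the sequence of the coding strand (reverse complement of the template) with T→U. Reverse complement of CGATAGCACGTCTAGATGTACTCCTGGGTTGACTACACAGAT is ATCTGTGTAGTCAACCCAGGAGTACATCTAGACGTGCTATCG; then T→U.

5'-AUCUGUGUAGUCAACCCAGGAGUACAUCUAGACGUGCUAUCG-3'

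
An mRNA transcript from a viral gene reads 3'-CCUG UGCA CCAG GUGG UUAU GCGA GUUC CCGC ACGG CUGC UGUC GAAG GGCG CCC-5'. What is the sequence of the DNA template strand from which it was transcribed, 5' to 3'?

Written 5'→3' the mRNA is CCCGCGGGAAGCUGUCGUCGGCACGCCCUUGAGCGUAUUGGUGGACCACGUGUCC, so the coding DNA strand is CCCGCGGGAAGCTGTCGTCGGCACGCCCTTGAGCGTATTGGTGGACCACGTGTCC. The template is its reverse complement.

5'-GGACACGTGGTCCACCAATACGCTCAAGGGCGTGCCGACGACAGCTTCCCGCGGG-3'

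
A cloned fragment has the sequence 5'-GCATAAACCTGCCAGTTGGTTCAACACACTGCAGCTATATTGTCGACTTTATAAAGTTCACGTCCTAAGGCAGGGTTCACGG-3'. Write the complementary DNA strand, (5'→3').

5′-CCGTGAACCCTGCCTTAGGACGTGAACTTTATAAAGTCGACAATATAGCTGCAGTGTGTTGAACCAACTGGCAGGTTTATGC-3′

Pairing A↔T and G↔C gives CGTATTTGGACGGTCAACCAAGTTGTGTGACGTCGATATAACAGCTGAAATATTTCAAGTGCAGGATTCCGTCCCAAGTGCC, running 3'→5'. Reverse for the 5'→3' convention.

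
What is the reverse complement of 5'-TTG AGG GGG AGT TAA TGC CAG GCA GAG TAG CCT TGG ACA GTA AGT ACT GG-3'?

Reading the sequence 3'→5' and pairing each base (A↔T, G↔C) gives the reverse complement directly.

5'-CCAGTACTTACTGTCCAAGGCTACTCTGCCTGGCATTAACTCCCCCTCAA-3'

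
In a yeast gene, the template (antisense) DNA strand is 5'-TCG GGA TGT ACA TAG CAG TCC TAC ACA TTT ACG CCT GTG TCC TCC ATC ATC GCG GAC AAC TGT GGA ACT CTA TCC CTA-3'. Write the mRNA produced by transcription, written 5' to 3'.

5'-UAGGGAUAGAGUUCCACAGUUGUCCGCGAUGAUGGAGGACACAGGCGUAAAUGUGUAGGACUGCUAUGUACAUCCCGA-3'

RNA polymerase reads the template 3'→5' and synthesizes mRNA 5'→3' by base-pairing (A→U, T→A, G↔C). The complement of the template is AGCCCTACATGTATCGTCAGGATGTGTAAATGCGGACACAGGAGGTAGTAGCGCCTGTTGACACCTTGAGATAGGGAT; antiparallel, so 5'→3' the coding strand is TAGGGATAGAGTTCCACAGTTGTCCGCGATGATGGAGGACACAGGCGTAAATGTGTAGGACTGCTATGTACATCCCGA. Replace T with U for the mRNA.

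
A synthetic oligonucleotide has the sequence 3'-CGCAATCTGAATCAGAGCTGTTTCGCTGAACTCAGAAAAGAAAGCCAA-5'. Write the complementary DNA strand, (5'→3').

5'-GCGTTAGACTTAGTCTCGACAAAGCGACTTGAGTCTTTTCTTTCGGTT-3'

The strand is given 3'→5', so its complement runs 5'→3' in the same left-to-right order: pair each base A↔T, G↔C.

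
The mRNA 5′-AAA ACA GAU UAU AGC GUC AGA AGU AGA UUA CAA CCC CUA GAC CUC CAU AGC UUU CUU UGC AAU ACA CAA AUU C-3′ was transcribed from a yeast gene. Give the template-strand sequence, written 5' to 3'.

5'-GAATTTGTGTATTGCAAAGAAAGCTATGGAGGTCTAGGGGTTGTAATCTACTTCTGACGCTATAATCTGTTTT-3'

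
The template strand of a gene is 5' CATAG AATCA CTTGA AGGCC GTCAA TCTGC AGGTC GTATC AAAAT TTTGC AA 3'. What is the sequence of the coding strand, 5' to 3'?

5'-TTGCAAAATTTTGATACGACCTGCAGATTGACGGCCTTCAAGTGATTCTATG-3'

The coding strand is complementary and antiparallel to the template: take the complement (A↔T, G↔C) and reverse.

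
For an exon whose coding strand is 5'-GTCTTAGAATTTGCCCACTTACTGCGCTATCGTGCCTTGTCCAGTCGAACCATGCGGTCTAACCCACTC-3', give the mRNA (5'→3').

5'-GUCUUAGAAUUUGCCCACUUACUGCGCUAUCGUGCCUUGUCCAGUCGAACCAUGCGGUCUAACCCACUC-3'

mRNA has the coding-strand sequence with U in place of T.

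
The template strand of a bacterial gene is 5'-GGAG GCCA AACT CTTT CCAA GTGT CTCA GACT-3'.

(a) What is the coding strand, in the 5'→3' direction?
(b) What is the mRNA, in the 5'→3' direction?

(a) 5'-AGTCTGAGACACTTGGAAAGAGTTTGGCCTCC-3'
(b) 5'-AGUCUGAGACACUUGGAAAGAGUUUGGCCUCC-3'

(a) The coding strand is the reverse complement of the template: complement CCTCCGGTTTGAGAAAGGTTCACAGAGTCTGA, then reverse.
(b) mRNA has the coding-strand sequence with T→U.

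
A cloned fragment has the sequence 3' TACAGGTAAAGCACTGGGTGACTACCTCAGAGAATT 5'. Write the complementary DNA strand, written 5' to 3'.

5'-ATGTCCATTTCGTGACCCACTGATGGAGTCTCTTAA-3'

The strand is given 3'→5', so its complement runs 5'→3' in the same left-to-right order: pair each base A↔T, G↔C.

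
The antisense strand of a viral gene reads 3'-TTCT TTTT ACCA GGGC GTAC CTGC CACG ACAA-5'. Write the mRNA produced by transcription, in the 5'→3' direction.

5'-AAGAAAAAUGGUCCCGCAUGGACGGUGCUGUU-3'

Reading the template 3'→5' as shown, RNA polymerase pairs each base (A→U, T→A, G↔C) to build mRNA 5'→3' directly.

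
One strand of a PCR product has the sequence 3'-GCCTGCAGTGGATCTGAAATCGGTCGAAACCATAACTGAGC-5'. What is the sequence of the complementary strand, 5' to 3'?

The strand is given 3'→5', so its complement runs 5'→3' in the same left-to-right order: pair each base A↔T, G↔C.

5'-CGGACGTCACCTAGACTTTAGCCAGCTTTGGTATTGACTCG-3'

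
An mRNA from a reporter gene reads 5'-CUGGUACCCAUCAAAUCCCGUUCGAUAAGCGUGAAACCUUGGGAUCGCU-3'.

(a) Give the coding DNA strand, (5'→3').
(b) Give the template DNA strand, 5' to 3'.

(a) 5'-CTGGTACCCATCAAATCCCGTTCGATAAGCGTGAAACCTTGGGATCGCT-3'
(b) 5′-AGCGATCCCAAGGTTTCACGCTTATCGAACGGGATTTGATGGGTACCAG-3′

(a) The coding strand matches the mRNA with U→T.
(b) The template strand is the reverse complement of the coding strand.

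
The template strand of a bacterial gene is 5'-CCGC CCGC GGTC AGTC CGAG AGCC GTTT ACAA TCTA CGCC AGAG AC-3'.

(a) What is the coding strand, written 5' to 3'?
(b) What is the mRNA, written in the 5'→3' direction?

(a) 5'-GTCTCTGGCGTAGATTGTAAACGGCTCTCGGACTGACCGCGGGCGG-3'
(b) 5'-GUCUCUGGCGUAGAUUGUAAACGGCUCUCGGACUGACCGCGGGCGG-3'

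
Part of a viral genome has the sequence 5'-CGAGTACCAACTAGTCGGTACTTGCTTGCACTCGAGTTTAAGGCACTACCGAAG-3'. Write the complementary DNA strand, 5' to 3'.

5′-CTTCGGTAGTGCCTTAAACTCGAGTGCAAGCAAGTACCGACTAGTTGGTACTCG-3′

Pairing A↔T and G↔C gives GCTCATGGTTGATCAGCCATGAACGAACGTGAGCTCAAATTCCGTGATGGCTTC, running 3'→5'. Reverse for the 5'→3' convention.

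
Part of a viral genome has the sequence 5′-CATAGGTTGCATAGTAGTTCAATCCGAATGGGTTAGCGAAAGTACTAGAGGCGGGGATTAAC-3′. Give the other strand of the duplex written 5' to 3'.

5'-GTTAATCCCCGCCTCTAGTACTTTCGCTAACCCATTCGGATTGAACTACTATGCAACCTATG-3'

The complement of CATAGGTTGCATAGTAGTTCAATCCGAATGGGTTAGCGAAAGTACTAGAGGCGGGGATTAAC is GTATCCAACGTATCATCAAGTTAGGCTTACCCAATCGCTTTCATGATCTCCGCCCCTAATTG (A↔T, G↔C). DNA strands are antiparallel, so the complementary strand runs 3'→5'; reversing gives the 5'→3' form.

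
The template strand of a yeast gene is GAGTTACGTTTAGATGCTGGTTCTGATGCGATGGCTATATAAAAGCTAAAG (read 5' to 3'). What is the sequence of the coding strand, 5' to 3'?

5′-CTTTAGCTTTTATATAGCCATCGCATCAGAACCAGCATCTAAACGTAACTC-3′

The coding strand is complementary and antiparallel to the template: take the complement (A↔T, G↔C) and reverse.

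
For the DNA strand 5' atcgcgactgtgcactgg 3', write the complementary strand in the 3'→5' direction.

Base-pairing A↔T, G↔C gives the complement. The complementary strand is antiparallel, so paired with a 5'→3' strand it runs 3'→5'.

3'-TAGCGCTGACACGTGACC-5'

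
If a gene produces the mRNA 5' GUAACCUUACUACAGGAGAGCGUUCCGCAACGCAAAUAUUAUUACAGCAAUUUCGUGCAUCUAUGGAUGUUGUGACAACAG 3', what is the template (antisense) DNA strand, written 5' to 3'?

5'-CTGTTGTCACAACATCCATAGATGCACGAAATTGCTGTAATAATATTTGCGTTGCGGAACGCTCTCCTGTAGTAAGGTTAC-3'

Replace U with T to get the coding DNA strand: GTAACCTTACTACAGGAGAGCGTTCCGCAACGCAAATATTATTACAGCAATTTCGTGCATCTATGGATGTTGTGACAACAG. The template strand is its reverse complement (complement CATTGGAATGATGTCCTCTCGCAAGGCGTTGCGTTTATAATAATGTCGTTAAAGCACGTAGATACCTACAACACTGTTGTC, then reverse).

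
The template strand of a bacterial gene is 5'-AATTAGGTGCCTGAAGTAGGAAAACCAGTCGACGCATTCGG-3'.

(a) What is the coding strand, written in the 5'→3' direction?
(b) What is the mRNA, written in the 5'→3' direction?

(a) 5'-CCGAATGCGTCGACTGGTTTTCCTACTTCAGGCACCTAATT-3'
(b) 5'-CCGAAUGCGUCGACUGGUUUUCCUACUUCAGGCACCUAAUU-3'

(a) The coding strand is the reverse complement of the template: complement TTAATCCACGGACTTCATCCTTTTGGTCAGCTGCGTAAGCC, then reverse.
(b) mRNA has the coding-strand sequence with T→U.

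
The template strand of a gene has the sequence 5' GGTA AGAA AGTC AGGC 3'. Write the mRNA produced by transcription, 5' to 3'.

5′-GCCUGACUUUCUUACC-3′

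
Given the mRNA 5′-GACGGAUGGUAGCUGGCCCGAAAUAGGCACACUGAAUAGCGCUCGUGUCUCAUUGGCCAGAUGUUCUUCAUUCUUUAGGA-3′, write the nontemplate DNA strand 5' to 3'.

5'-GACGGATGGTAGCTGGCCCGAAATAGGCACACTGAATAGCGCTCGTGTCTCATTGGCCAGATGTTCTTCATTCTTTAGGA-3'

The coding DNA strand has the same 5'→3' sequence as the mRNA with U replaced by T.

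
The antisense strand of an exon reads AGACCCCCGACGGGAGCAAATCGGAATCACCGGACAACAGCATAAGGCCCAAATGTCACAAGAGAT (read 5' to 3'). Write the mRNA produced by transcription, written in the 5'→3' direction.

5'-AUCUCUUGUGACAUUUGGGCCUUAUGCUGUUGUCCGGUGAUUCCGAUUUGCUCCCGUCGGGGGUCU-3'

RNA polymerase reads the template 3'→5' and synthesizes mRNA 5'→3' by base-pairing (A→U, T→A, G↔C). The complement of the template is TCTGGGGGCTGCCCTCGTTTAGCCTTAGTGGCCTGTTGTCGTATTCCGGGTTTACAGTGTTCTCTA; antiparallel, so 5'→3' the coding strand is ATCTCTTGTGACATTTGGGCCTTATGCTGTTGTCCGGTGATTCCGATTTGCTCCCGTCGGGGGTCT. Replace T with U for the mRNA.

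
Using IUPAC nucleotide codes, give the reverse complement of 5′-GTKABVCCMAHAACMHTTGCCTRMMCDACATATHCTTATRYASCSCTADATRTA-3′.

5'-TAYATHTAGSGSTRYATAAGDATATGTHGKKYAGGCAADKGTTDTKGGBVTMAC-3'

Standard pairs A↔T, G↔C; ambiguity codes pair R↔Y, M↔K, S↔S, B↔V, D↔H. Complement (CAMTVBGGKTDTTGKDAACGGAYKKGHTGTATADGAATAYRTSGSGATHTAYAT), then reverse for 5'→3'.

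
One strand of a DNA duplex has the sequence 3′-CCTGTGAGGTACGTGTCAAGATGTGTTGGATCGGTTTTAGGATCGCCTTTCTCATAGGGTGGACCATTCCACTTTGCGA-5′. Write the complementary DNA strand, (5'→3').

The strand is given 3'→5', so its complement runs 5'→3' in the same left-to-right order: pair each base A↔T, G↔C.

5'-GGACACTCCATGCACAGTTCTACACAACCTAGCCAAAATCCTAGCGGAAAGAGTATCCCACCTGGTAAGGTGAAACGCT-3'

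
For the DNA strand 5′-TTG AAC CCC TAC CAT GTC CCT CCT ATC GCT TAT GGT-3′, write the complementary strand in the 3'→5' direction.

Base-pairing A↔T, G↔C gives the complement. The complementary strand is antiparallel, so paired with a 5'→3' strand it runs 3'→5'.

3'-AACTTGGGGATGGTACAGGGAGGATAGCGAATACCA-5'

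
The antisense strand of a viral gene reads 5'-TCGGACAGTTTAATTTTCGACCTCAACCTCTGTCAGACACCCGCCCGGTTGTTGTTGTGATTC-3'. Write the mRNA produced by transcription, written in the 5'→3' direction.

5′-GAAUCACAACAACAACCGGGCGGGUGUCUGACAGAGGUUGAGGUCGAAAAUUAAACUGUCCGA-3′

RNA polymerase reads the template 3'→5' and synthesizes mRNA 5'→3' by base-pairing (A→U, T→A, G↔C). The complement of the template is AGCCTGTCAAATTAAAAGCTGGAGTTGGAGACAGTCTGTGGGCGGGCCAACAACAACACTAAG; antiparallel, so 5'→3' the coding strand is GAATCACAACAACAACCGGGCGGGTGTCTGACAGAGGTTGAGGTCGAAAATTAAACTGTCCGA. Replace T with U for the mRNA.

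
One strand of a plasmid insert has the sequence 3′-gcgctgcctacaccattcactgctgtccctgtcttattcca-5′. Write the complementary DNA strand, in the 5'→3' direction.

The strand is given 3'→5', so its complement runs 5'→3' in the same left-to-right order: pair each base A↔T, G↔C.

5'-CGCGACGGATGTGGTAAGTGACGACAGGGACAGAATAAGGT-3'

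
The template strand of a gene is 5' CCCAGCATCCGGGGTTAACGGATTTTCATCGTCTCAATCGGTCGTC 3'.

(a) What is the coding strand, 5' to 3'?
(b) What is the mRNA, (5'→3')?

(a) The coding strand is the reverse complement of the template: complement GGGTCGTAGGCCCCAATTGCCTAAAAGTAGCAGAGTTAGCCAGCAG, then reverse.
(b) mRNA has the coding-strand sequence with T→U.

(a) 5'-GACGACCGATTGAGACGATGAAAATCCGTTAACCCCGGATGCTGGG-3'
(b) 5′-GACGACCGAUUGAGACGAUGAAAAUCCGUUAACCCCGGAUGCUGGG-3′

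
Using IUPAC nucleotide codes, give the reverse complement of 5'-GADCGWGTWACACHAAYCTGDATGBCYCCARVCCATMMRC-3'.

5′-GYKKATGGBYTGGRGVCATHCAGRTTDGTGTWACWCGHTC-3′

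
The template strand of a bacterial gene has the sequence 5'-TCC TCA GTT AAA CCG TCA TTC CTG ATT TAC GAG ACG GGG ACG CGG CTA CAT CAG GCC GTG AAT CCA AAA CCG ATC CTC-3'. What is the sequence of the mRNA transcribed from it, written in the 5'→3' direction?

5'-GAGGAUCGGUUUUGGAUUCACGGCCUGAUGUAGCCGCGUCCCCGUCUCGUAAAUCAGGAAUGACGGUUUAACUGAGGA-3'

RNA polymerase reads the template 3'→5' and synthesizes mRNA 5'→3' by base-pairing (A→U, T→A, G↔C). The complement of the template is AGGAGTCAATTTGGCAGTAAGGACTAAATGCTCTGCCCCTGCGCCGATGTAGTCCGGCACTTAGGTTTTGGCTAGGAG; antiparallel, so 5'→3' the coding strand is GAGGATCGGTTTTGGATTCACGGCCTGATGTAGCCGCGTCCCCGTCTCGTAAATCAGGAATGACGGTTTAACTGAGGA. Replace T with U for the mRNA.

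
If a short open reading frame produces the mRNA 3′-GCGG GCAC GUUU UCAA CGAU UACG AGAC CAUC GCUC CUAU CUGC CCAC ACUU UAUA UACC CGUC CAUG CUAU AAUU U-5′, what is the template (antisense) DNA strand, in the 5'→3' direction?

Written 5'→3' the mRNA is UUUAAUAUCGUACCUGCCCAUAUAUUUCACACCCGUCUAUCCUCGCUACCAGAGCAUUAGCAACUUUUGCACGGGCG, so the coding DNA strand is TTTAATATCGTACCTGCCCATATATTTCACACCCGTCTATCCTCGCTACCAGAGCATTAGCAACTTTTGCACGGGCG. The template is its reverse complement.

5′-CGCCCGTGCAAAAGTTGCTAATGCTCTGGTAGCGAGGATAGACGGGTGTGAAATATATGGGCAGGTACGATATTAAA-3′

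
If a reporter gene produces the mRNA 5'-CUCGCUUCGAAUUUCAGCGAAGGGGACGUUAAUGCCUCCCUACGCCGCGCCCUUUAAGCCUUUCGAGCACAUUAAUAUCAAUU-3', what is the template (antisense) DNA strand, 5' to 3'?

Replace U with T to get the coding DNA strand: CTCGCTTCGAATTTCAGCGAAGGGGACGTTAATGCCTCCCTACGCCGCGCCCTTTAAGCCTTTCGAGCACATTAATATCAATT. The template strand is its reverse complement (complement GAGCGAAGCTTAAAGTCGCTTCCCCTGCAATTACGGAGGGATGCGGCGCGGGAAATTCGGAAAGCTCGTGTAATTATAGTTAA, then reverse).

5'-AATTGATATTAATGTGCTCGAAAGGCTTAAAGGGCGCGGCGTAGGGAGGCATTAACGTCCCCTTCGCTGAAATTCGAAGCGAG-3'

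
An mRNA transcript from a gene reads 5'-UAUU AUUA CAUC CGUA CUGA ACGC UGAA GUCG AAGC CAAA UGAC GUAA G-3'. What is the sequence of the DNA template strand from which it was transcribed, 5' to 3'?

5'-CTTACGTCATTTGGCTTCGACTTCAGCGTTCAGTACGGATGTAATAATA-3'

Replace U with T to get the coding DNA strand: TATTATTACATCCGTACTGAACGCTGAAGTCGAAGCCAAATGACGTAAG. The template strand is its reverse complement (complement ATAATAATGTAGGCATGACTTGCGACTTCAGCTTCGGTTTACTGCATTC, then reverse).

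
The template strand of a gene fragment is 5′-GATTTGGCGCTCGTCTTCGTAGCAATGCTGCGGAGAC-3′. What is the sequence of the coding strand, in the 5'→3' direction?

The coding strand is complementary and antiparallel to the template: take the complement (A↔T, G↔C) and reverse.

5′-GTCTCCGCAGCATTGCTACGAAGACGAGCGCCAAATC-3′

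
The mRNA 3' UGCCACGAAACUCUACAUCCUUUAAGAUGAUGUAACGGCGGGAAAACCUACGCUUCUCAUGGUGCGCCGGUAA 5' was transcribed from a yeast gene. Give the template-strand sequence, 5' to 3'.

Written 5'→3' the mRNA is AAUGGCCGCGUGGUACUCUUCGCAUCCAAAAGGGCGGCAAUGUAGUAGAAUUUCCUACAUCUCAAAGCACCGU, so the coding DNA strand is AATGGCCGCGTGGTACTCTTCGCATCCAAAAGGGCGGCAATGTAGTAGAATTTCCTACATCTCAAAGCACCGT. The template is its reverse complement.

5′-ACGGTGCTTTGAGATGTAGGAAATTCTACTACATTGCCGCCCTTTTGGATGCGAAGAGTACCACGCGGCCATT-3′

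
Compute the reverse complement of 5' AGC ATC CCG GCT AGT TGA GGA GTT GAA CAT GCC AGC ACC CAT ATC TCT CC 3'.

Reading the sequence 3'→5' and pairing each base (A↔T, G↔C) gives the reverse complement directly.

5'-GGAGAGATATGGGTGCTGGCATGTTCAACTCCTCAACTAGCCGGGATGCT-3'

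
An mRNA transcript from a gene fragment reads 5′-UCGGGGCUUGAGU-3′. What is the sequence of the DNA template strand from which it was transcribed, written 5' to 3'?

5'-ACTCAAGCCCCGA-3'

Replace U with T to get the coding DNA strand: TCGGGGCTTGAGT. The template strand is its reverse complement (complement AGCCCCGAACTCA, then reverse).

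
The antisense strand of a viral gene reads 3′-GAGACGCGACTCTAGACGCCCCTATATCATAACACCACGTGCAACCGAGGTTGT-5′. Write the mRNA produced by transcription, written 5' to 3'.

Reading the template 3'→5' as shown, RNA polymerase pairs each base (A→U, T→A, G↔C) to build mRNA 5'→3' directly.

5′-CUCUGCGCUGAGAUCUGCGGGGAUAUAGUAUUGUGGUGCACGUUGGCUCCAACA-3′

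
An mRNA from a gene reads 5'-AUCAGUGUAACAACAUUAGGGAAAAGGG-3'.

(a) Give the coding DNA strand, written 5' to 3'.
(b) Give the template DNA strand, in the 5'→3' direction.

(a) The coding strand matches the mRNA with U→T.
(b) The template strand is the reverse complement of the coding strand.

(a) 5'-ATCAGTGTAACAACATTAGGGAAAAGGG-3'
(b) 5'-CCCTTTTCCCTAATGTTGTTACACTGAT-3'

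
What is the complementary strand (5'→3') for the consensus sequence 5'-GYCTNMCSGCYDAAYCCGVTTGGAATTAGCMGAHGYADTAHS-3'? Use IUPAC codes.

5'-SDTAHTRCDTCKGCTAATTCCAABCGGRTTHRGCSGKNAGRC-3'

Standard pairs A↔T, G↔C; ambiguity codes pair Y↔R, M↔K, S↔S, D↔H, V↔B, N↔N. Complement (CRGANKGSCGRHTTRGGCBAACCTTAATCGKCTDCRTHATDS), then reverse for 5'→3'.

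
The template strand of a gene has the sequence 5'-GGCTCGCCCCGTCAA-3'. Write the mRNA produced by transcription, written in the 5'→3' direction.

5'-UUGACGGGGCGAGCC-3'

RNA polymerase reads the template 3'→5' and synthesizes mRNA 5'→3' by base-pairing (A→U, T→A, G↔C). The complement of the template is CCGAGCGGGGCAGTT; antiparallel, so 5'→3' the coding strand is TTGACGGGGCGAGCC. Replace T with U for the mRNA.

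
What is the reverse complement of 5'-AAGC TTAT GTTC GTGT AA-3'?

Reading the sequence 3'→5' and pairing each base (A↔T, G↔C) gives the reverse complement directly.

5'-TTACACGAACATAAGCTT-3'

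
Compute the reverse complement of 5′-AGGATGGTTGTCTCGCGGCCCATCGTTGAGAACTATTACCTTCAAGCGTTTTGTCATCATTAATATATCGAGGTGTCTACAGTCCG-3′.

5'-CGGACTGTAGACACCTCGATATATTAATGATGACAAAACGCTTGAAGGTAATAGTTCTCAACGATGGGCCGCGAGACAACCATCCT-3'

Reading the sequence 3'→5' and pairing each base (A↔T, G↔C) gives the reverse complement directly.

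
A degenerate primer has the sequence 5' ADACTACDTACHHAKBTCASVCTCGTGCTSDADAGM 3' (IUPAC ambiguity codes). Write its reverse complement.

5'-KCTHTHSAGCACGAGBSTGAVMTDDGTAHGTAGTHT-3'

Standard pairs A↔T, G↔C; ambiguity codes pair M↔K, S↔S, B↔V, D↔H. Complement (THTGATGHATGDDTMVAGTSBGAGCACGASHTHTCK), then reverse for 5'→3'.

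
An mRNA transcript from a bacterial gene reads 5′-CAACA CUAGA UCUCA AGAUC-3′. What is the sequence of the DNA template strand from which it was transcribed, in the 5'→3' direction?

5′-GATCTTGAGATCTAGTGTTG-3′

Replace U with T to get the coding DNA strand: CAACACTAGATCTCAAGATC. The template strand is its reverse complement (complement GTTGTGATCTAGAGTTCTAG, then reverse).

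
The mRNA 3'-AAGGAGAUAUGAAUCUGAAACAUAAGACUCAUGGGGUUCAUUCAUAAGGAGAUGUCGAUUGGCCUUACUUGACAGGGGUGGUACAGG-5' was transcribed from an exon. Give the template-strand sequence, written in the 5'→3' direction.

Written 5'→3' the mRNA is GGACAUGGUGGGGACAGUUCAUUCCGGUUAGCUGUAGAGGAAUACUUACUUGGGGUACUCAGAAUACAAAGUCUAAGUAUAGAGGAA, so the coding DNA strand is GGACATGGTGGGGACAGTTCATTCCGGTTAGCTGTAGAGGAATACTTACTTGGGGTACTCAGAATACAAAGTCTAAGTATAGAGGAA. The template is its reverse complement.

5'-TTCCTCTATACTTAGACTTTGTATTCTGAGTACCCCAAGTAAGTATTCCTCTACAGCTAACCGGAATGAACTGTCCCCACCATGTCC-3'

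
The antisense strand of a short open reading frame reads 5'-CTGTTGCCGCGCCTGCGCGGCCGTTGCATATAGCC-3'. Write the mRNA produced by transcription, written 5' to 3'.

The mRNA has the sequence of the coding strand (reverse complement of the template) with T→U. Reverse complement of CTGTTGCCGCGCCTGCGCGGCCGTTGCATATAGCC is GGCTATATGCAACGGCCGCGCAGGCGCGGCAACAG; then T→U.

5'-GGCUAUAUGCAACGGCCGCGCAGGCGCGGCAACAG-3'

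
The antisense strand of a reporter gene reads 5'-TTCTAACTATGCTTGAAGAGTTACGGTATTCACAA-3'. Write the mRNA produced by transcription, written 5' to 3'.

The mRNA has the sequence of the coding strand (reverse complement of the template) with T→U. Reverse complement of TTCTAACTATGCTTGAAGAGTTACGGTATTCACAA is TTGTGAATACCGTAACTCTTCAAGCATAGTTAGAA; then T→U.

5'-UUGUGAAUACCGUAACUCUUCAAGCAUAGUUAGAA-3'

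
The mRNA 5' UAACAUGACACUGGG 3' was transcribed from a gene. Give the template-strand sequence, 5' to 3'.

5'-CCCAGTGTCATGTTA-3'

Replace U with T to get the coding DNA strand: TAACATGACACTGGG. The template strand is its reverse complement (complement ATTGTACTGTGACCC, then reverse).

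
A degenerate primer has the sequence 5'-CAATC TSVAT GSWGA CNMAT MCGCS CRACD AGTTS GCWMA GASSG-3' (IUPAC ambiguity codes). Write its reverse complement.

5'-CSSTCTKWGCSAACTHGTYGSGCGKATKNGTCWSCATBSAGATTG-3'

Standard pairs A↔T, G↔C; ambiguity codes pair R↔Y, M↔K, W↔W, S↔S, D↔H, V↔B, N↔N. Complement (GTTAGASBTACSWCTGNKTAKGCGSGYTGHTCAASCGWKTCTSSC), then reverse for 5'→3'.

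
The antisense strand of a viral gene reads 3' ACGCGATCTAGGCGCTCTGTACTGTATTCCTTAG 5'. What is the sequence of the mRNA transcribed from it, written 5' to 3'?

Reading the template 3'→5' as shown, RNA polymerase pairs each base (A→U, T→A, G↔C) to build mRNA 5'→3' directly.

5'-UGCGCUAGAUCCGCGAGACAUGACAUAAGGAAUC-3'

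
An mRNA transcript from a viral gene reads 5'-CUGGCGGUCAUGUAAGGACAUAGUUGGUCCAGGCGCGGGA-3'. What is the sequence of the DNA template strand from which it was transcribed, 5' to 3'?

5′-TCCCGCGCCTGGACCAACTATGTCCTTACATGACCGCCAG-3′

Replace U with T to get the coding DNA strand: CTGGCGGTCATGTAAGGACATAGTTGGTCCAGGCGCGGGA. The template strand is its reverse complement (complement GACCGCCAGTACATTCCTGTATCAACCAGGTCCGCGCCCT, then reverse).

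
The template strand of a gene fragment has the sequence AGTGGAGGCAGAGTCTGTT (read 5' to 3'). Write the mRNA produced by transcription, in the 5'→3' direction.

The mRNA has the sequence of the coding strand (reverse complement of the template) with T→U. Reverse complement of AGTGGAGGCAGAGTCTGTT is AACAGACTCTGCCTCCACT; then T→U.

5'-AACAGACUCUGCCUCCACU-3'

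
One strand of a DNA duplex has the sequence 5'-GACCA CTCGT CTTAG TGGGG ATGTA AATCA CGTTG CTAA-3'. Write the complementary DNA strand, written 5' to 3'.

5'-TTAGCAACGTGATTTACATCCCCACTAAGACGAGTGGTC-3'

Pairing A↔T and G↔C gives CTGGTGAGCAGAATCACCCCTACATTTAGTGCAACGATT, running 3'→5'. Reverse for the 5'→3' convention.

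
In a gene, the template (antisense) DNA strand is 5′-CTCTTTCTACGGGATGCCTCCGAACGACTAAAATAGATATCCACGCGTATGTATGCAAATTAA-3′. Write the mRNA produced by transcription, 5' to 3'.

RNA polymerase reads the template 3'→5' and synthesizes mRNA 5'→3' by base-pairing (A→U, T→A, G↔C). The complement of the template is GAGAAAGATGCCCTACGGAGGCTTGCTGATTTTATCTATAGGTGCGCATACATACGTTTAATT; antiparallel, so 5'→3' the coding strand is TTAATTTGCATACATACGCGTGGATATCTATTTTAGTCGTTCGGAGGCATCCCGTAGAAAGAG. Replace T with U for the mRNA.

5'-UUAAUUUGCAUACAUACGCGUGGAUAUCUAUUUUAGUCGUUCGGAGGCAUCCCGUAGAAAGAG-3'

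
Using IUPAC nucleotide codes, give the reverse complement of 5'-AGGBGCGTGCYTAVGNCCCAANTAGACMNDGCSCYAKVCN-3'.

5'-NGBMTRGSGCHNKGTCTANTTGGGNCBTARGCACGCVCCT-3'

Standard pairs A↔T, G↔C; ambiguity codes pair Y↔R, M↔K, S↔S, B↔V, D↔H, N↔N. Complement (TCCVCGCACGRATBCNGGGTTNATCTGKNHCGSGRTMBGN), then reverse for 5'→3'.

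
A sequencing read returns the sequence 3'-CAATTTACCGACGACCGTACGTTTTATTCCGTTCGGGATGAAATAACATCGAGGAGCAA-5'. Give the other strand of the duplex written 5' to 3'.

The strand is given 3'→5', so its complement runs 5'→3' in the same left-to-right order: pair each base A↔T, G↔C.

5'-GTTAAATGGCTGCTGGCATGCAAAATAAGGCAAGCCCTACTTTATTGTAGCTCCTCGTT-3'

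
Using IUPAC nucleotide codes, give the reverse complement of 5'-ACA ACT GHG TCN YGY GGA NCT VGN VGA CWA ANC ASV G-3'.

5'-CBSTGNTTWGTCBNCBAGNTCCRCRNGACDCAGTTGT-3'

Standard pairs A↔T, G↔C; ambiguity codes pair Y↔R, W↔W, S↔S, H↔D, V↔B, N↔N. Complement (TGTTGACDCAGNRCRCCTNGABCNBCTGWTTNGTSBC), then reverse for 5'→3'.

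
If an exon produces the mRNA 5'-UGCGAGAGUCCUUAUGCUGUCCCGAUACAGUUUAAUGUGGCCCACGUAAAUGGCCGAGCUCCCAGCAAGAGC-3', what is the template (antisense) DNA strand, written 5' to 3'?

5′-GCTCTTGCTGGGAGCTCGGCCATTTACGTGGGCCACATTAAACTGTATCGGGACAGCATAAGGACTCTCGCA-3′

Replace U with T to get the coding DNA strand: TGCGAGAGTCCTTATGCTGTCCCGATACAGTTTAATGTGGCCCACGTAAATGGCCGAGCTCCCAGCAAGAGC. The template strand is its reverse complement (complement ACGCTCTCAGGAATACGACAGGGCTATGTCAAATTACACCGGGTGCATTTACCGGCTCGAGGGTCGTTCTCG, then reverse).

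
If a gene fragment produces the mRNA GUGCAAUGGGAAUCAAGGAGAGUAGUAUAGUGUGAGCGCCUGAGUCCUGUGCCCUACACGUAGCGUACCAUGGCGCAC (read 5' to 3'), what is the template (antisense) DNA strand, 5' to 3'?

Replace U with T to get the coding DNA strand: GTGCAATGGGAATCAAGGAGAGTAGTATAGTGTGAGCGCCTGAGTCCTGTGCCCTACACGTAGCGTACCATGGCGCAC. The template strand is its reverse complement (complement CACGTTACCCTTAGTTCCTCTCATCATATCACACTCGCGGACTCAGGACACGGGATGTGCATCGCATGGTACCGCGTG, then reverse).

5'-GTGCGCCATGGTACGCTACGTGTAGGGCACAGGACTCAGGCGCTCACACTATACTACTCTCCTTGATTCCCATTGCAC-3'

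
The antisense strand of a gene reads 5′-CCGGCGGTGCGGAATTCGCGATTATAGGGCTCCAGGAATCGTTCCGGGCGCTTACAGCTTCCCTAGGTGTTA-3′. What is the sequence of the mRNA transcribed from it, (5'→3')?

5'-UAACACCUAGGGAAGCUGUAAGCGCCCGGAACGAUUCCUGGAGCCCUAUAAUCGCGAAUUCCGCACCGCCGG-3'

RNA polymerase reads the template 3'→5' and synthesizes mRNA 5'→3' by base-pairing (A→U, T→A, G↔C). The complement of the template is GGCCGCCACGCCTTAAGCGCTAATATCCCGAGGTCCTTAGCAAGGCCCGCGAATGTCGAAGGGATCCACAAT; antiparallel, so 5'→3' the coding strand is TAACACCTAGGGAAGCTGTAAGCGCCCGGAACGATTCCTGGAGCCCTATAATCGCGAATTCCGCACCGCCGG. Replace T with U for the mRNA.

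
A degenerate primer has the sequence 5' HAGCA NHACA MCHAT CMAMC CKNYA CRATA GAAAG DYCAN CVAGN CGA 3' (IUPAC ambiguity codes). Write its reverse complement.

5'-TCGNCTBGNTGRHCTTTCTATYGTRNMGGKTKGATDGKTGTDNTGCTD-3'

Standard pairs A↔T, G↔C; ambiguity codes pair R↔Y, M↔K, D↔H, V↔B, N↔N. Complement (DTCGTNDTGTKGDTAGKTKGGMNRTGYTATCTTTCHRGTNGBTCNGCT), then reverse for 5'→3'.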